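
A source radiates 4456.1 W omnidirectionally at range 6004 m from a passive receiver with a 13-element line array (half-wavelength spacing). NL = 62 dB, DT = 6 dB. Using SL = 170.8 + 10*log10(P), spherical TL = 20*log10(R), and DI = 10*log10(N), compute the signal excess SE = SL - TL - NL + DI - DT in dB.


Step 1: SL = 170.8 + 10*log10(4456.1) = 207.29 dB
Step 2: TL = 20*log10(6004) = 75.57 dB
Step 3: DI = 10*log10(13) = 11.14 dB
Step 4: SE = SL - TL - NL + DI - DT = 207.29 - 75.57 - 62 + 11.14 - 6 = 74.86

74.86 dB


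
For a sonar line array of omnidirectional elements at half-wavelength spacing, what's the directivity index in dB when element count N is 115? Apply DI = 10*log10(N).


DI = 10*log10(115) = 20.61

20.61 dB


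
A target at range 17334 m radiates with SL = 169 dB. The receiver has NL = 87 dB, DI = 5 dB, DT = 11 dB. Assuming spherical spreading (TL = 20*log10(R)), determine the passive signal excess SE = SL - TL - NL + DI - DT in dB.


-8.78 dB


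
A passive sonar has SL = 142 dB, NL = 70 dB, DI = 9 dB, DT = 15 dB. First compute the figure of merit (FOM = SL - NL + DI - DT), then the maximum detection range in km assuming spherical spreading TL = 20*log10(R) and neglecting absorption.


Step 1: FOM = SL - NL + DI - DT = 142 - 70 + 9 - 15 = 66 dB
Step 2: at max range FOM = TL = 20*log10(R), so R = 10^(66/20) = 1995.26 m = 2.0 km

2.0 km


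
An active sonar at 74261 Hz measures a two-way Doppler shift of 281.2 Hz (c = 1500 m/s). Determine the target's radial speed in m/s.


From fd = 2*f*v/c, v = c*fd/(2*f) = 1500 * 281.2 / (2*74261) = 2.84

2.84 m/s


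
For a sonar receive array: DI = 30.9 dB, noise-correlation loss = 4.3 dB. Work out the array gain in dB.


AG = DI - L_corr = 30.9 - 4.3 = 26.6

26.6 dB


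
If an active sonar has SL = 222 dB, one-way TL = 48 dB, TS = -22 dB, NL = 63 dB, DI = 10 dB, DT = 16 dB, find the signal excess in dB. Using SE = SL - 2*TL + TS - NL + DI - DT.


SE = SL - 2*TL + TS - NL + DI - DT = 222 - 2*48 + (-22) - 63 + 10 - 16 = 35

35 dB


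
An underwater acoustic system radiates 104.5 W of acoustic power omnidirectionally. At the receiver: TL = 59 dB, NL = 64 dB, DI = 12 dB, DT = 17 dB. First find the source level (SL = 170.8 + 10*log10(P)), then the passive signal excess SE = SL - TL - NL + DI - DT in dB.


Step 1: SL = 170.8 + 10*log10(104.5) = 190.99 dB
Step 2: SE = SL - TL - NL + DI - DT = 190.99 - 59 - 64 + 12 - 17 = 62.99

62.99 dB


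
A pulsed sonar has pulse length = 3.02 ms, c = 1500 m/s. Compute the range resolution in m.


2.265 m


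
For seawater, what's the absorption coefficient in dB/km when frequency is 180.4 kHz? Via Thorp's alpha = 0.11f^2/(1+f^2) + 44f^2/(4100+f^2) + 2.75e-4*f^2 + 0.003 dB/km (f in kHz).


f^2 = 32544.16
alpha = 0.11*32544.16/(1+32544.16) + 44*32544.16/(4100+32544.16) + 2.75e-4*32544.16 + 0.003 = 48.14

48.14 dB/km


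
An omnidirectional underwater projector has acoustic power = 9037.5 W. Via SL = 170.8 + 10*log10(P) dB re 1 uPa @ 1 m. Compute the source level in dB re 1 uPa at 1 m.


SL = 170.8 + 10*log10(9037.5) = 170.8 + 39.56 = 210.36

210.36 dB


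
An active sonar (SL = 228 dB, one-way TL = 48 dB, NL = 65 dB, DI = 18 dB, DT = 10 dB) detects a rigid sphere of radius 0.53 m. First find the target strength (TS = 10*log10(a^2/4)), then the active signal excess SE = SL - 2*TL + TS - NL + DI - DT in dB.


Step 1: TS = 10*log10(0.53^2/4) = -11.54 dB
Step 2: SE = SL - 2*TL + TS - NL + DI - DT = 228 - 2*48 + (-11.54) - 65 + 18 - 10 = 63.46

63.46 dB


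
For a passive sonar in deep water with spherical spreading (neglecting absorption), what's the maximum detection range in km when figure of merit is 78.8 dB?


At max range FOM = TL, so 20*log10(R) = 78.8
R = 10^(78.8/20) = 8709.64 m = 8.71 km

8.71 km


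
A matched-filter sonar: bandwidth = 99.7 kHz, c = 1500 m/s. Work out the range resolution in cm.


0.75 cm


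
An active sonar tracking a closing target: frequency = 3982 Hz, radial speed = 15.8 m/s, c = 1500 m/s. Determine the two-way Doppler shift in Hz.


fd = 2*f*v/c = 2 * 3982 * 15.8 / 1500 = 83.89

83.89 Hz


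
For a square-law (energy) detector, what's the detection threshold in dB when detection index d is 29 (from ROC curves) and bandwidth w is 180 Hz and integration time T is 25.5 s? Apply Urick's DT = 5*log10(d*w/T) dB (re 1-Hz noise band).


11.56 dB


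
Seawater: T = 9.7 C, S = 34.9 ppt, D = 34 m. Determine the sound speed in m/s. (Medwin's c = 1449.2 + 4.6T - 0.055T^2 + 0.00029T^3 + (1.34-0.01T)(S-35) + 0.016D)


c = 1449.2 + 4.6*9.7 - 0.055*9.7^2 + 0.00029*9.7^3 + (1.34 - 0.01*9.7)*(34.9 - 35) + 0.016*34 = 1489.33

1489.33 m/s


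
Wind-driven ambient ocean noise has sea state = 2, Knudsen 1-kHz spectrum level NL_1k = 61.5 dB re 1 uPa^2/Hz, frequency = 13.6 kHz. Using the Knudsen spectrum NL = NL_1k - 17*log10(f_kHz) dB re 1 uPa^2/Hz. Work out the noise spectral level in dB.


NL = NL_1k - 17*log10(f_kHz) = 61.5 - 17*log10(13.6) = 61.5 - (19.27) = 42.23

42.23 dB


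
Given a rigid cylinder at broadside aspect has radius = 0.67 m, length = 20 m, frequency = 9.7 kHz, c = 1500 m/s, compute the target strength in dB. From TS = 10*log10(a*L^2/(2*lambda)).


29.38 dB


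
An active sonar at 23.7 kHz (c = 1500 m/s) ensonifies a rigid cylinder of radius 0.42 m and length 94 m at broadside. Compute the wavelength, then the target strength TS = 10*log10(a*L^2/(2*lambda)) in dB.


Step 1: lambda = c/f = 1500/23700 = 0.06329 m
Step 2: TS = 10*log10(a*L^2/(2*lambda)) = 10*log10(0.42*94^2/(2*0.06329)) = 44.67

44.67 dB


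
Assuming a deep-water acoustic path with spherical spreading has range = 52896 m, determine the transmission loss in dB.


TL = 20*log10(52896) = 94.47

94.47 dB


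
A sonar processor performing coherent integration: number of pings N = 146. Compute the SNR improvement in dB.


Gain = 10*log10(146) = 21.64

21.64 dB


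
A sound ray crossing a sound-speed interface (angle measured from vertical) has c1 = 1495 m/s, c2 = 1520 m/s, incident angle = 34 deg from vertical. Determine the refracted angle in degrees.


sin(theta2) = (c2/c1)*sin(theta1) = (1520/1495)*sin(34 deg) = 0.56854
theta2 = arcsin(0.56854) = 34.65

34.65 deg


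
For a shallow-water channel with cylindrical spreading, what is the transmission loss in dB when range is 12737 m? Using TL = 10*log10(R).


TL = 10*log10(12737) = 41.05

41.05 dB


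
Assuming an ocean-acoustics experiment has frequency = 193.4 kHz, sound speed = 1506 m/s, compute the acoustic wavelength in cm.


lambda = c/f = 1506 / 193400 = 0.0078 m = 0.78 cm

0.78 cm


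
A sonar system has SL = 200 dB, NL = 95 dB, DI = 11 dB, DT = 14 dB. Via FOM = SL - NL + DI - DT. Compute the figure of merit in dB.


FOM = SL - NL + DI - DT = 200 - 95 + 11 - 14 = 102

102 dB


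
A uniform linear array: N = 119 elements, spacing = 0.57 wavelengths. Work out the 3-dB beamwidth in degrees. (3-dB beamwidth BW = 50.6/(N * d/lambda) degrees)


0.75 deg


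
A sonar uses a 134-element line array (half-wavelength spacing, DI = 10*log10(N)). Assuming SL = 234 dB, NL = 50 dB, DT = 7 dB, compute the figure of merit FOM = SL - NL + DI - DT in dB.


Step 1: DI = 10*log10(134) = 21.27 dB
Step 2: FOM = SL - NL + DI - DT = 234 - 50 + 21.27 - 7 = 198.27

198.27 dB


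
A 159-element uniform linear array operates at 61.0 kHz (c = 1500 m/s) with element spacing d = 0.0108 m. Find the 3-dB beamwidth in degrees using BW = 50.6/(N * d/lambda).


Step 1: lambda = 1500/61000 = 0.02459 m
Step 2: d/lambda = 0.0108/0.02459 = 0.4392
Step 3: BW = 50.6/(N * d/lambda) = 50.6/(159 * 0.4392) = 0.72

0.72 deg


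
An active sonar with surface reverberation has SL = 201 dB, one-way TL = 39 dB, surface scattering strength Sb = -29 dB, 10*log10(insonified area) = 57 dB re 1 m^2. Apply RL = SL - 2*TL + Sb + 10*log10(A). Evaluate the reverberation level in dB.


151 dB


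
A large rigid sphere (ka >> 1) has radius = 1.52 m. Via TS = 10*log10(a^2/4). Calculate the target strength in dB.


-2.38 dB


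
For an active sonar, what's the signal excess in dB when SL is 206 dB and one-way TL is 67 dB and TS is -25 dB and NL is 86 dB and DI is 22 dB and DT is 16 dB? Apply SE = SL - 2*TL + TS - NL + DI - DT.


-33 dB


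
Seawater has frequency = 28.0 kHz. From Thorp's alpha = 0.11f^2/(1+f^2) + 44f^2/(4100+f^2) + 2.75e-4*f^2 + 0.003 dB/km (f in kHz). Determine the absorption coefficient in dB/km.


7.392 dB/km


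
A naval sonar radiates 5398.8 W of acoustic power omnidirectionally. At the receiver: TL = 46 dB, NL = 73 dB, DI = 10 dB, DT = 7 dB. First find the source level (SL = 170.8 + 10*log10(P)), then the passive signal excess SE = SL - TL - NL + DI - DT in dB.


Step 1: SL = 170.8 + 10*log10(5398.8) = 208.12 dB
Step 2: SE = SL - TL - NL + DI - DT = 208.12 - 46 - 73 + 10 - 7 = 92.12

92.12 dB


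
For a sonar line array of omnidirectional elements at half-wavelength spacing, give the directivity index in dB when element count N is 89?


19.49 dB


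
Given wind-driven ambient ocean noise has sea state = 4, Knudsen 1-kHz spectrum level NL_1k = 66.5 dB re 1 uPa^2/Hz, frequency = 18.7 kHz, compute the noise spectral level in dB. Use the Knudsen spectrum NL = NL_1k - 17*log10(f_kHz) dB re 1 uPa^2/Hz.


NL = NL_1k - 17*log10(f_kHz) = 66.5 - 17*log10(18.7) = 66.5 - (21.62) = 44.88

44.88 dB


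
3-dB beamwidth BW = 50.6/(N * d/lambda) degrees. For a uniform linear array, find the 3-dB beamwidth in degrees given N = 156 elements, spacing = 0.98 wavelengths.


0.33 deg


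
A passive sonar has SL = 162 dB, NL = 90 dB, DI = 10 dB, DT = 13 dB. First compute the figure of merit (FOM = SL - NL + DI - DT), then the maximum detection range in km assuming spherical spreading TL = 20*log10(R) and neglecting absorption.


Step 1: FOM = SL - NL + DI - DT = 162 - 90 + 10 - 13 = 69 dB
Step 2: at max range FOM = TL = 20*log10(R), so R = 10^(69/20) = 2818.38 m = 2.82 km

2.82 km


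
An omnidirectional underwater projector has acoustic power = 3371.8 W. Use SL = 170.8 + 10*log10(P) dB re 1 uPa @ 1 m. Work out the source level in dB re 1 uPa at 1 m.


SL = 170.8 + 10*log10(3371.8) = 170.8 + 35.28 = 206.08

206.08 dB


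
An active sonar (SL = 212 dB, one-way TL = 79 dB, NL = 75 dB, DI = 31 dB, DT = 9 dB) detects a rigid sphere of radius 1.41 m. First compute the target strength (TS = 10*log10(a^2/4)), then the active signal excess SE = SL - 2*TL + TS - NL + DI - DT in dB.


Step 1: TS = 10*log10(1.41^2/4) = -3.04 dB
Step 2: SE = SL - 2*TL + TS - NL + DI - DT = 212 - 2*79 + (-3.04) - 75 + 31 - 9 = -2.04

-2.04 dB


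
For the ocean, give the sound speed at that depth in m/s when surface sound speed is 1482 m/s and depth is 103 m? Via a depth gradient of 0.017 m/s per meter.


c = 1482 + 0.017 * 103 = 1483.751

1483.751 m/s


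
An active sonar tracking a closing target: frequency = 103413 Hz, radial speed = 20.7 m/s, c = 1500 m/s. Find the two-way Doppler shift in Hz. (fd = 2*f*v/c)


fd = 2*f*v/c = 2 * 103413 * 20.7 / 1500 = 2854.2

2854.2 Hz


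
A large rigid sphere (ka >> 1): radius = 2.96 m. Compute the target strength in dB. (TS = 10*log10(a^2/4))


TS = 10*log10(2.96^2 / 4) = 10*log10(2.1904) = 3.41

3.41 dB


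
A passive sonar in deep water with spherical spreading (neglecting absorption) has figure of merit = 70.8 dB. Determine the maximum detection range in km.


3.47 km


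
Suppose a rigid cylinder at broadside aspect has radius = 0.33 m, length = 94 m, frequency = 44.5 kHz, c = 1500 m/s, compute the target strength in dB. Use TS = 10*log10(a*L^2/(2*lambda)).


lambda = 1500/44500 = 0.03371 m
TS = 10*log10(0.33*94^2/(2*0.03371)) = 46.36

46.36 dB


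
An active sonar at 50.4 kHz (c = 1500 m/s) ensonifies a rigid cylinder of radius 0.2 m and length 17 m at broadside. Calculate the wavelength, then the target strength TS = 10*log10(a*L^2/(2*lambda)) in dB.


Step 1: lambda = c/f = 1500/50400 = 0.02976 m
Step 2: TS = 10*log10(a*L^2/(2*lambda)) = 10*log10(0.2*17^2/(2*0.02976)) = 29.87

29.87 dB


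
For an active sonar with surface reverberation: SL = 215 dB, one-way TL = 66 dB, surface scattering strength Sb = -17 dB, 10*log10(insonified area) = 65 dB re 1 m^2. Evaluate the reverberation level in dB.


RL = SL - 2*TL + Sb + 10*log10(A) = 215 - 2*66 + (-17) + 65 = 131

131 dB


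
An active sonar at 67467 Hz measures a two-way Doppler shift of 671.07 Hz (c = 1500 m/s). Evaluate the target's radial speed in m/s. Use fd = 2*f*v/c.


From fd = 2*f*v/c, v = c*fd/(2*f) = 1500 * 671.07 / (2*67467) = 7.46

7.46 m/s


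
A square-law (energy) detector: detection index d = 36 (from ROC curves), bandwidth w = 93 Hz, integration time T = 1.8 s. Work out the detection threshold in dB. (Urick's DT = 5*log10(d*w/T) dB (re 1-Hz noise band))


DT = 5*log10(d*w/T) = 5*log10(36 * 93 / 1.8) = 5*log10(1860.0) = 16.35

16.35 dB


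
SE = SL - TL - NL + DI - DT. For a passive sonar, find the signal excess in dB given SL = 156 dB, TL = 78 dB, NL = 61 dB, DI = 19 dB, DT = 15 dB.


SE = SL - TL - NL + DI - DT = 156 - 78 - 61 + 19 - 15 = 21

21 dB


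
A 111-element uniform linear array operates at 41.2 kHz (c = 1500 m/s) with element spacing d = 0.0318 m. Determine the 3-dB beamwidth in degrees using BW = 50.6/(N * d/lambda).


Step 1: lambda = 1500/41200 = 0.03641 m
Step 2: d/lambda = 0.0318/0.03641 = 0.8734
Step 3: BW = 50.6/(N * d/lambda) = 50.6/(111 * 0.8734) = 0.52

0.52 deg


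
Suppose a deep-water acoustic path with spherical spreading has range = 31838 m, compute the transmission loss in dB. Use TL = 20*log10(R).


TL = 20*log10(31838) = 90.06

90.06 dB


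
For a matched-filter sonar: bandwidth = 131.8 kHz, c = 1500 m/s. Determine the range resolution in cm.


dR = c/(2*BW) = 1500 / (2 * 131.8e3) = 0.0057 m = 0.57 cm

0.57 cm


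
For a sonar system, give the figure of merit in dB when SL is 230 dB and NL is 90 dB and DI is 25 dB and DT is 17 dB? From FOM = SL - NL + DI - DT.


FOM = SL - NL + DI - DT = 230 - 90 + 25 - 17 = 148

148 dB


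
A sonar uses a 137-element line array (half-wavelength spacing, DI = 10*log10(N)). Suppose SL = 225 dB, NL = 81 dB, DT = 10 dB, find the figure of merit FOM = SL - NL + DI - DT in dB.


155.37 dB


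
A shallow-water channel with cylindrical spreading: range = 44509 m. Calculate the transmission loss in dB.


46.48 dB


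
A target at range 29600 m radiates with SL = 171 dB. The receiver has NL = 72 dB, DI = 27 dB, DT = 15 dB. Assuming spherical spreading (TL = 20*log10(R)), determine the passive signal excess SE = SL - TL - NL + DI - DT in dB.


21.57 dB


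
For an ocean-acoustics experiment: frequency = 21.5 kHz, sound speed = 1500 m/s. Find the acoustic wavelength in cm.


6.98 cm


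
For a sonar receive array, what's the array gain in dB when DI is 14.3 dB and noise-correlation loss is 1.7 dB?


AG = DI - L_corr = 14.3 - 1.7 = 12.6

12.6 dB


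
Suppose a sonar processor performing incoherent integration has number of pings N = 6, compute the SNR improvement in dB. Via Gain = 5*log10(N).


3.89 dB


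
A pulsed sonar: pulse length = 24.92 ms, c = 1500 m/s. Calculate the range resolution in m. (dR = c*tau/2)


dR = c*tau/2 = 1500 * 24.92e-3 / 2 = 18.69

18.69 m


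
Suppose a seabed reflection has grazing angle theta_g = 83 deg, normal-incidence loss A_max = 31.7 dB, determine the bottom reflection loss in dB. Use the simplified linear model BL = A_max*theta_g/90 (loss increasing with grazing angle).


BL = A_max * theta_g / 90 = 31.7 * 83 / 90 = 29.23

29.23 dB


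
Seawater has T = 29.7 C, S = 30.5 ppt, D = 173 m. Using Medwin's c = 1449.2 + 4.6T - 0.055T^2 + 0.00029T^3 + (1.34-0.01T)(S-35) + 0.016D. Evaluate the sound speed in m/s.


c = 1449.2 + 4.6*29.7 - 0.055*29.7^2 + 0.00029*29.7^3 + (1.34 - 0.01*29.7)*(30.5 - 35) + 0.016*173 = 1542.98

1542.98 m/s


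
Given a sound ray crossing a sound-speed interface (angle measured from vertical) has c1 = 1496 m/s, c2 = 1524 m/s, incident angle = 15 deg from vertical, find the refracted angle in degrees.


sin(theta2) = (c2/c1)*sin(theta1) = (1524/1496)*sin(15 deg) = 0.26366
theta2 = arcsin(0.26366) = 15.29

15.29 deg


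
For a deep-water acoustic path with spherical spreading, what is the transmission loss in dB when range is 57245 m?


95.15 dB


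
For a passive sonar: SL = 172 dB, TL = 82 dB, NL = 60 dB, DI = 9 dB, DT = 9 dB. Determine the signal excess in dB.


SE = SL - TL - NL + DI - DT = 172 - 82 - 60 + 9 - 9 = 30

30 dB


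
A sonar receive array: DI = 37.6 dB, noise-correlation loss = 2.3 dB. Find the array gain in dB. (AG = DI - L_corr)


AG = DI - L_corr = 37.6 - 2.3 = 35.3

35.3 dB


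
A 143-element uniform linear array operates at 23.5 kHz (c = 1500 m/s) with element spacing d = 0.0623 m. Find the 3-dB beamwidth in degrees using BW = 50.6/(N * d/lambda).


0.36 deg


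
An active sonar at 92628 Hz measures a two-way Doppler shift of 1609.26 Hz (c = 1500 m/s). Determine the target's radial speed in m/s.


From fd = 2*f*v/c, v = c*fd/(2*f) = 1500 * 1609.26 / (2*92628) = 13.03

13.03 m/s


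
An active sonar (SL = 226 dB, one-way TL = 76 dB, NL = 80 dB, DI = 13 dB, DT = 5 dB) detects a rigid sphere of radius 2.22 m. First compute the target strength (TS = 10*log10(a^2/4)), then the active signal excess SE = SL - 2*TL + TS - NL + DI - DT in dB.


Step 1: TS = 10*log10(2.22^2/4) = 0.91 dB
Step 2: SE = SL - 2*TL + TS - NL + DI - DT = 226 - 2*76 + (0.91) - 80 + 13 - 5 = 2.91

2.91 dB


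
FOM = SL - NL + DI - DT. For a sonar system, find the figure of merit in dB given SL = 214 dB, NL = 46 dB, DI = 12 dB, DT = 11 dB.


169 dB


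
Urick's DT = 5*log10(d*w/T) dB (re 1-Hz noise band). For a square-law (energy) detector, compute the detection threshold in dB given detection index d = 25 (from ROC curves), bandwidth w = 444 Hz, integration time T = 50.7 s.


DT = 5*log10(d*w/T) = 5*log10(25 * 444 / 50.7) = 5*log10(218.93) = 11.7

11.7 dB


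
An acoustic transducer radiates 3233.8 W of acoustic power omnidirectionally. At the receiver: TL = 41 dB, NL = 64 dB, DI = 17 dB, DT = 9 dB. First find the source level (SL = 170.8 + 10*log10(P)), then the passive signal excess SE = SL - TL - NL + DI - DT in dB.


Step 1: SL = 170.8 + 10*log10(3233.8) = 205.9 dB
Step 2: SE = SL - TL - NL + DI - DT = 205.9 - 41 - 64 + 17 - 9 = 108.9

108.9 dB


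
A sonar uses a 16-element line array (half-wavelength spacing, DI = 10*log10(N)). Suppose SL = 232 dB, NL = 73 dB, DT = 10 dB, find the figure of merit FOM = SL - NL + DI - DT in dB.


Step 1: DI = 10*log10(16) = 12.04 dB
Step 2: FOM = SL - NL + DI - DT = 232 - 73 + 12.04 - 10 = 161.04

161.04 dB


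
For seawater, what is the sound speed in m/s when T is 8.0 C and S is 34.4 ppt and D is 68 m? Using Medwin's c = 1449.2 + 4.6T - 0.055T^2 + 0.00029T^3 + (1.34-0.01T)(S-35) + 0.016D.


c = 1449.2 + 4.6*8.0 - 0.055*8.0^2 + 0.00029*8.0^3 + (1.34 - 0.01*8.0)*(34.4 - 35) + 0.016*68 = 1482.96

1482.96 m/s


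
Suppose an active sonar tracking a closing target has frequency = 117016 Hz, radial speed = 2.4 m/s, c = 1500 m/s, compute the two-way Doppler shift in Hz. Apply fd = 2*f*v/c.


fd = 2*f*v/c = 2 * 117016 * 2.4 / 1500 = 374.45

374.45 Hz


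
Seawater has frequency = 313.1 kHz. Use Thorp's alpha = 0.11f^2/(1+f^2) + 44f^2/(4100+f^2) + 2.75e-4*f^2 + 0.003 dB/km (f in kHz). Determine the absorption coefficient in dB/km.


f^2 = 98031.61
alpha = 0.11*98031.61/(1+98031.61) + 44*98031.61/(4100+98031.61) + 2.75e-4*98031.61 + 0.003 = 69.305

69.305 dB/km


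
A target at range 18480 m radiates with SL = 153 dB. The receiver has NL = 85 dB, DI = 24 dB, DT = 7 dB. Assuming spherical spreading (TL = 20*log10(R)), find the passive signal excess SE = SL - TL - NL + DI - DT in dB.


Step 1: TL = 20*log10(18480) = 85.33 dB
Step 2: SE = 153 - 85.33 - 85 + 24 - 7 = -0.33

-0.33 dB


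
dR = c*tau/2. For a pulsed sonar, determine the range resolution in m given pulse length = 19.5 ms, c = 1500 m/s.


dR = c*tau/2 = 1500 * 19.5e-3 / 2 = 14.625

14.625 m


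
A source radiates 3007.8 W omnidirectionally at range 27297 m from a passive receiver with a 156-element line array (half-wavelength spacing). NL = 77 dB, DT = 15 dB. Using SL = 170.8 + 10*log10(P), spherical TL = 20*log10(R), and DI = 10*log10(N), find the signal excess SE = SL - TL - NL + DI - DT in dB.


46.79 dB


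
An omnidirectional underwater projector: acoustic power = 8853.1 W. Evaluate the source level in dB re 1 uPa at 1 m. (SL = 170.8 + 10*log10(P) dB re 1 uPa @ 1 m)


SL = 170.8 + 10*log10(8853.1) = 170.8 + 39.47 = 210.27

210.27 dB


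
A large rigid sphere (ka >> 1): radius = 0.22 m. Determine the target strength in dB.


TS = 10*log10(0.22^2 / 4) = 10*log10(0.0121) = -19.17

-19.17 dB


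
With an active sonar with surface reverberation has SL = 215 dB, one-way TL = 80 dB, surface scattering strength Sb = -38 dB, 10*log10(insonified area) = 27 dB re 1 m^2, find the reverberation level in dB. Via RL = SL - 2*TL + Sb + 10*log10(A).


44 dB


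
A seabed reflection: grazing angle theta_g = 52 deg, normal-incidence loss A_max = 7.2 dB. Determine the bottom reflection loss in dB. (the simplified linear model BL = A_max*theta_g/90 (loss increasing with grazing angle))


4.16 dB


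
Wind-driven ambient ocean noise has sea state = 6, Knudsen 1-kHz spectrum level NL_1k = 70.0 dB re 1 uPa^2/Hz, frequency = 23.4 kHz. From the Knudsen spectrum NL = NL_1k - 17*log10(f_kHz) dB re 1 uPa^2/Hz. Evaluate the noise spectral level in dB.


46.72 dB


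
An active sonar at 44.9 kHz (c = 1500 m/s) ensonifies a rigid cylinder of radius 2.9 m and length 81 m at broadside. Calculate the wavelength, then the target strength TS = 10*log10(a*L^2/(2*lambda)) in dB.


Step 1: lambda = c/f = 1500/44900 = 0.03341 m
Step 2: TS = 10*log10(a*L^2/(2*lambda)) = 10*log10(2.9*81^2/(2*0.03341)) = 54.54

54.54 dB


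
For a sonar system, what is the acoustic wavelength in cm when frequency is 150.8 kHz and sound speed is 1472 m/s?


lambda = c/f = 1472 / 150800 = 0.0098 m = 0.98 cm

0.98 cm


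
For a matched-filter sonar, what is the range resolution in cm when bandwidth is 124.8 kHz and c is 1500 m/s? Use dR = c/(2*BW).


0.6 cm


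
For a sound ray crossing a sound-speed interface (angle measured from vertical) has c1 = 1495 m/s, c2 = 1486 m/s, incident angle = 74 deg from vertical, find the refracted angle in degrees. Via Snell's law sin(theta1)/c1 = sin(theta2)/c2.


sin(theta2) = (c2/c1)*sin(theta1) = (1486/1495)*sin(74 deg) = 0.95547
theta2 = arcsin(0.95547) = 72.84

72.84 deg


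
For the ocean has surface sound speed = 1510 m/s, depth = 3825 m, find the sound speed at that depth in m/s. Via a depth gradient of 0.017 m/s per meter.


c = 1510 + 0.017 * 3825 = 1575.025

1575.025 m/s


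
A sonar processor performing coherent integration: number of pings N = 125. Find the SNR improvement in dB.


Gain = 10*log10(125) = 20.97

20.97 dB


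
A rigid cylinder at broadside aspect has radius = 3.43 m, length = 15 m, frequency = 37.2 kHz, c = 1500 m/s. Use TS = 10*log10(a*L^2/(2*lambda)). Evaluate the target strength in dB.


lambda = 1500/37200 = 0.04032 m
TS = 10*log10(3.43*15^2/(2*0.04032)) = 39.81

39.81 dB


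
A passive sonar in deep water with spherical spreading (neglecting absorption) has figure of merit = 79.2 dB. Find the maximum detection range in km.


At max range FOM = TL, so 20*log10(R) = 79.2
R = 10^(79.2/20) = 9120.11 m = 9.12 km

9.12 km


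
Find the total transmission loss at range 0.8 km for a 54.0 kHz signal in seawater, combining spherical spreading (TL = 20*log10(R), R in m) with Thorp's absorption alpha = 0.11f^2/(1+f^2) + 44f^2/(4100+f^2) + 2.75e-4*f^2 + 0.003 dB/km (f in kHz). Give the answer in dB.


Step 1 (Thorp): alpha = 0.11*2916.0/(1+2916.0) + 44*2916.0/(4100+2916.0) + 2.75e-4*2916.0 + 0.003 = 19.2022 dB/km
Step 2: TL_spread = 20*log10(800) = 58.06 dB
Step 3: TL_abs = alpha*R = 19.2022 * 0.8 = 15.36 dB
Step 4: TL_total = 58.06 + 15.36 = 73.42

73.42 dB


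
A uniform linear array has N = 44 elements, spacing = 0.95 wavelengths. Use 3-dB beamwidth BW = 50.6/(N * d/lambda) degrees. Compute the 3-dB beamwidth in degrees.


BW = 50.6 / (44 * 0.95) = 50.6 / 41.8 = 1.21

1.21 deg


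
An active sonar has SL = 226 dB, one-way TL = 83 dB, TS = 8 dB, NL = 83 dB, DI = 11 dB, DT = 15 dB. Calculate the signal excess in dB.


-19 dB


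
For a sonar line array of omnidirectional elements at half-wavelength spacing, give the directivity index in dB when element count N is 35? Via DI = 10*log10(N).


DI = 10*log10(35) = 15.44

15.44 dB


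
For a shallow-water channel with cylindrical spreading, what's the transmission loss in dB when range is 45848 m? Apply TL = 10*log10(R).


TL = 10*log10(45848) = 46.61

46.61 dB


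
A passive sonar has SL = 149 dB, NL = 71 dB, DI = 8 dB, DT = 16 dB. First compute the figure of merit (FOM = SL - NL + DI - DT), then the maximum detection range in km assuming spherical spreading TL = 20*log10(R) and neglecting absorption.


Step 1: FOM = SL - NL + DI - DT = 149 - 71 + 8 - 16 = 70 dB
Step 2: at max range FOM = TL = 20*log10(R), so R = 10^(70/20) = 3162.28 m = 3.16 km

3.16 km


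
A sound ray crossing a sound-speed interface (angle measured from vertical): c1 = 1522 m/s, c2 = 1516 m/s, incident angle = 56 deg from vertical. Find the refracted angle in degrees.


sin(theta2) = (c2/c1)*sin(theta1) = (1516/1522)*sin(56 deg) = 0.82577
theta2 = arcsin(0.82577) = 55.67

55.67 deg


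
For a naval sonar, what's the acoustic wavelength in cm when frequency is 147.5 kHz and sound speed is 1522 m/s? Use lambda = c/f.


1.03 cm


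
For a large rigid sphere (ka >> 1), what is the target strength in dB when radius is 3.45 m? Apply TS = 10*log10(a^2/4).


4.74 dB


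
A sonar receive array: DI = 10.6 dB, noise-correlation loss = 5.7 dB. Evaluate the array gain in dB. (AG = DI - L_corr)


AG = DI - L_corr = 10.6 - 5.7 = 4.9

4.9 dB


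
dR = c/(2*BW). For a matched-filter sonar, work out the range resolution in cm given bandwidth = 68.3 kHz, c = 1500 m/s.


1.1 cm


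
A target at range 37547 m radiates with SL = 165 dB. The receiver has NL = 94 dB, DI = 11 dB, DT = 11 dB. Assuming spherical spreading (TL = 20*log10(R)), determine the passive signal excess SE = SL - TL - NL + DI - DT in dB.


Step 1: TL = 20*log10(37547) = 91.49 dB
Step 2: SE = 165 - 91.49 - 94 + 11 - 11 = -20.49

-20.49 dB


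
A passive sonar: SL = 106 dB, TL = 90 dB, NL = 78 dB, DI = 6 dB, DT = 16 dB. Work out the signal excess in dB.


-72 dB


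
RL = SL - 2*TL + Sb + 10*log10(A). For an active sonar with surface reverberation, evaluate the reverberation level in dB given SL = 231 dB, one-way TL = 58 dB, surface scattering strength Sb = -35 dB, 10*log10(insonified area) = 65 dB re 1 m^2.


RL = SL - 2*TL + Sb + 10*log10(A) = 231 - 2*58 + (-35) + 65 = 145

145 dB


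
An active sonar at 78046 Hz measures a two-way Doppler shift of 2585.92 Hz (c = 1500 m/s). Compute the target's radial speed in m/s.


From fd = 2*f*v/c, v = c*fd/(2*f) = 1500 * 2585.92 / (2*78046) = 24.85

24.85 m/s


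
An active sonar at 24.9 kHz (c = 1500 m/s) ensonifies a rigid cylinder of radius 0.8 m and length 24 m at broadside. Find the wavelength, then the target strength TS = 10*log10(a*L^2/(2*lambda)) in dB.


Step 1: lambda = c/f = 1500/24900 = 0.06024 m
Step 2: TS = 10*log10(a*L^2/(2*lambda)) = 10*log10(0.8*24^2/(2*0.06024)) = 35.83

35.83 dB


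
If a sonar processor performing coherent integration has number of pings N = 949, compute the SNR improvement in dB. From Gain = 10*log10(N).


29.77 dB


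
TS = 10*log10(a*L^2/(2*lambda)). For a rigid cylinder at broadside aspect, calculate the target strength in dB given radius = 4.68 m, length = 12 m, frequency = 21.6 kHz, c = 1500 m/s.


lambda = 1500/21600 = 0.06944 m
TS = 10*log10(4.68*12^2/(2*0.06944)) = 36.86

36.86 dB


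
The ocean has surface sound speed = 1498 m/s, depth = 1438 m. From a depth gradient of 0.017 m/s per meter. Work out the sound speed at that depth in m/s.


c = 1498 + 0.017 * 1438 = 1522.446

1522.446 m/s


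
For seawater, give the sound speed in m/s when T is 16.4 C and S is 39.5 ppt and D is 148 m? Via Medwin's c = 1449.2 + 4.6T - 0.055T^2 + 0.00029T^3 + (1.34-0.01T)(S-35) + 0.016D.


1518.79 m/s


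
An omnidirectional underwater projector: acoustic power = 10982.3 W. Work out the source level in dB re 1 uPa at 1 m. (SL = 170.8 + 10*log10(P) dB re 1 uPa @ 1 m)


SL = 170.8 + 10*log10(10982.3) = 170.8 + 40.41 = 211.21

211.21 dB


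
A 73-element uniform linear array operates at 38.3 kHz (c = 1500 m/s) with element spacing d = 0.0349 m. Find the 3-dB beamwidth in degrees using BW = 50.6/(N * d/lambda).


Step 1: lambda = 1500/38300 = 0.03916 m
Step 2: d/lambda = 0.0349/0.03916 = 0.8912
Step 3: BW = 50.6/(N * d/lambda) = 50.6/(73 * 0.8912) = 0.78

0.78 deg


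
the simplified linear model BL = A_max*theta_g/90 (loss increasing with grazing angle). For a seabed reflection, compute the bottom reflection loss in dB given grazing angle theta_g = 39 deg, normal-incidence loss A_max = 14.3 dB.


6.2 dB


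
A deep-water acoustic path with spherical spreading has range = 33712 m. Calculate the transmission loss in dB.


90.56 dB


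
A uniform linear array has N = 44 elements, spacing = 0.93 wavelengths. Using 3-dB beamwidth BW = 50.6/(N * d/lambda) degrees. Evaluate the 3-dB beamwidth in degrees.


BW = 50.6 / (44 * 0.93) = 50.6 / 40.92 = 1.24

1.24 deg


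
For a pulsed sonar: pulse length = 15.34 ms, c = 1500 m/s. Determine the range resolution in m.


dR = c*tau/2 = 1500 * 15.34e-3 / 2 = 11.505

11.505 m


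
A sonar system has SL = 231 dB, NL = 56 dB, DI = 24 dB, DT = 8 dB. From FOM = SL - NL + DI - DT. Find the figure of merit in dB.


FOM = SL - NL + DI - DT = 231 - 56 + 24 - 8 = 191

191 dB


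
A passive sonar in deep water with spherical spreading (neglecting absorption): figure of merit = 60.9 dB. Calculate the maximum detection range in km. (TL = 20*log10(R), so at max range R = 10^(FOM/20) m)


At max range FOM = TL, so 20*log10(R) = 60.9
R = 10^(60.9/20) = 1109.17 m = 1.11 km

1.11 km


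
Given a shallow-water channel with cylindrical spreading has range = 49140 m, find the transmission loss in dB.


TL = 10*log10(49140) = 46.91

46.91 dB


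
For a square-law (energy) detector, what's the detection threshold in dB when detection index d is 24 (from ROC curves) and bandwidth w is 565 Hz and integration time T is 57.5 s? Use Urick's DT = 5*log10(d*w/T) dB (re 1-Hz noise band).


DT = 5*log10(d*w/T) = 5*log10(24 * 565 / 57.5) = 5*log10(235.83) = 11.86

11.86 dB


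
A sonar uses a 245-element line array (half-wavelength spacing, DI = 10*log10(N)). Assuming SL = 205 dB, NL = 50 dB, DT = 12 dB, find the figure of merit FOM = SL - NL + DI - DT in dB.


Step 1: DI = 10*log10(245) = 23.89 dB
Step 2: FOM = SL - NL + DI - DT = 205 - 50 + 23.89 - 12 = 166.89

166.89 dB


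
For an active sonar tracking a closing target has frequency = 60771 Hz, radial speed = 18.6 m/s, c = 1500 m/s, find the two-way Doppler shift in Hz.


fd = 2*f*v/c = 2 * 60771 * 18.6 / 1500 = 1507.12

1507.12 Hz


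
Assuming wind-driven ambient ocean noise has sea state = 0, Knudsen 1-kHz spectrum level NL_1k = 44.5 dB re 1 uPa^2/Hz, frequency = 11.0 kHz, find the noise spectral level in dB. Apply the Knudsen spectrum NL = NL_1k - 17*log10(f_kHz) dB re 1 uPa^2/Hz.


NL = NL_1k - 17*log10(f_kHz) = 44.5 - 17*log10(11.0) = 44.5 - (17.7) = 26.8

26.8 dB


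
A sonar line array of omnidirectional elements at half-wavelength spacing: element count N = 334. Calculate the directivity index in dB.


DI = 10*log10(334) = 25.24

25.24 dB


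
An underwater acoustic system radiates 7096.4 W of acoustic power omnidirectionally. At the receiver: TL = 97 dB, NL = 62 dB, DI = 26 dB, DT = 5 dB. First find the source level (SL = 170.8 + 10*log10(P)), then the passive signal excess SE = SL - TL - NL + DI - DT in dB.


Step 1: SL = 170.8 + 10*log10(7096.4) = 209.31 dB
Step 2: SE = SL - TL - NL + DI - DT = 209.31 - 97 - 62 + 26 - 5 = 71.31

71.31 dB


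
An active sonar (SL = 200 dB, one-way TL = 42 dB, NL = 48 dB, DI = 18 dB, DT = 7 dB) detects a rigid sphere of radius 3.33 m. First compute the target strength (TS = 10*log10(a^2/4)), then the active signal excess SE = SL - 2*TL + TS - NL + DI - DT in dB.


Step 1: TS = 10*log10(3.33^2/4) = 4.43 dB
Step 2: SE = SL - 2*TL + TS - NL + DI - DT = 200 - 2*42 + (4.43) - 48 + 18 - 7 = 83.43

83.43 dB


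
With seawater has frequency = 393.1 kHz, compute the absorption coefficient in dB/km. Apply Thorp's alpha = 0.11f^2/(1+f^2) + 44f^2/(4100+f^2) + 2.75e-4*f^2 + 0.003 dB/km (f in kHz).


f^2 = 154527.61
alpha = 0.11*154527.61/(1+154527.61) + 44*154527.61/(4100+154527.61) + 2.75e-4*154527.61 + 0.003 = 85.471

85.471 dB/km


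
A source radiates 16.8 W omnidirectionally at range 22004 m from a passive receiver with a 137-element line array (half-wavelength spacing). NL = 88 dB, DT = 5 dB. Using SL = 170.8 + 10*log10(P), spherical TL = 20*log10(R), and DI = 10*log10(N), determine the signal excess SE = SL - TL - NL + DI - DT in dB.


Step 1: SL = 170.8 + 10*log10(16.8) = 183.05 dB
Step 2: TL = 20*log10(22004) = 86.85 dB
Step 3: DI = 10*log10(137) = 21.37 dB
Step 4: SE = SL - TL - NL + DI - DT = 183.05 - 86.85 - 88 + 21.37 - 5 = 24.57

24.57 dB


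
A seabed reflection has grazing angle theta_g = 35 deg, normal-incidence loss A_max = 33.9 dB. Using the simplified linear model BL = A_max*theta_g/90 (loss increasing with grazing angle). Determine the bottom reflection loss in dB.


BL = A_max * theta_g / 90 = 33.9 * 35 / 90 = 13.18

13.18 dB


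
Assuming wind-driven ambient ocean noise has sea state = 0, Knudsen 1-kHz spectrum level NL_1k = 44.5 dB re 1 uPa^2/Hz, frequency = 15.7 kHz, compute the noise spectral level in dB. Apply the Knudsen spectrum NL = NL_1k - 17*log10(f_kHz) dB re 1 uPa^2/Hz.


24.17 dB


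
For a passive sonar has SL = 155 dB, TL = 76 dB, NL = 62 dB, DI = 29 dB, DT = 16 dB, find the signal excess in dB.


SE = SL - TL - NL + DI - DT = 155 - 76 - 62 + 29 - 16 = 30

30 dB


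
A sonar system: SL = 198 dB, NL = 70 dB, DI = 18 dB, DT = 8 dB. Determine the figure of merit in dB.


138 dB


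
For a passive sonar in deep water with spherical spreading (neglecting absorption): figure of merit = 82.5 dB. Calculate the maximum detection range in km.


At max range FOM = TL, so 20*log10(R) = 82.5
R = 10^(82.5/20) = 13335.21 m = 13.34 km

13.34 km


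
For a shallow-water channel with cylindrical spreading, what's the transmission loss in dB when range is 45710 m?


TL = 10*log10(45710) = 46.6

46.6 dB


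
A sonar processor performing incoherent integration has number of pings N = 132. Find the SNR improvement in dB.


Gain = 5*log10(132) = 10.6

10.6 dB


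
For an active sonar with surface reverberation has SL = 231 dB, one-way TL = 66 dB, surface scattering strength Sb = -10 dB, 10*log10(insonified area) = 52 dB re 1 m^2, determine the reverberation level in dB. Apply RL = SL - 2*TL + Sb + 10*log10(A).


RL = SL - 2*TL + Sb + 10*log10(A) = 231 - 2*66 + (-10) + 52 = 141

141 dB


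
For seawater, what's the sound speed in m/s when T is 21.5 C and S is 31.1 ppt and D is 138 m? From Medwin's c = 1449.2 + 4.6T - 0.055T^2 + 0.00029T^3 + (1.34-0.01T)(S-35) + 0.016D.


1523.38 m/s


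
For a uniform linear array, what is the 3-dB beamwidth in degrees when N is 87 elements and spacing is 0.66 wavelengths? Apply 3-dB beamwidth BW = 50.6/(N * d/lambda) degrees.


0.88 deg


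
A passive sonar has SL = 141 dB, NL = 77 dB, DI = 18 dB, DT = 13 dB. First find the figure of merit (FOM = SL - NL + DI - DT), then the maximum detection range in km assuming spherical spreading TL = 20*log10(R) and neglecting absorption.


Step 1: FOM = SL - NL + DI - DT = 141 - 77 + 18 - 13 = 69 dB
Step 2: at max range FOM = TL = 20*log10(R), so R = 10^(69/20) = 2818.38 m = 2.82 km

2.82 km


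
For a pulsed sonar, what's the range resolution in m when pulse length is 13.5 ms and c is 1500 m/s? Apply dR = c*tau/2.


10.125 m


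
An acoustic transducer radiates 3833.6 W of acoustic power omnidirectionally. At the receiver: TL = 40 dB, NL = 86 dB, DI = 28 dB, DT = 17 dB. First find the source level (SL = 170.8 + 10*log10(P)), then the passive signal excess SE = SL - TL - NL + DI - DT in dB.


Step 1: SL = 170.8 + 10*log10(3833.6) = 206.64 dB
Step 2: SE = SL - TL - NL + DI - DT = 206.64 - 40 - 86 + 28 - 17 = 91.64

91.64 dB


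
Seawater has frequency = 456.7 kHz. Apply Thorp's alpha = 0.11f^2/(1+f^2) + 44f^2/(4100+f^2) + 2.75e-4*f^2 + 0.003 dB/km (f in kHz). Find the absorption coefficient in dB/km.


f^2 = 208574.89
alpha = 0.11*208574.89/(1+208574.89) + 44*208574.89/(4100+208574.89) + 2.75e-4*208574.89 + 0.003 = 100.623

100.623 dB/km


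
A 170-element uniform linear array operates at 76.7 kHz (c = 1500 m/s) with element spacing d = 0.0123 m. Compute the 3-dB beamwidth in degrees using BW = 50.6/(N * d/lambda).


0.47 deg


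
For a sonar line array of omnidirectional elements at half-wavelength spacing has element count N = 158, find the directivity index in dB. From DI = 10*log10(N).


21.99 dB


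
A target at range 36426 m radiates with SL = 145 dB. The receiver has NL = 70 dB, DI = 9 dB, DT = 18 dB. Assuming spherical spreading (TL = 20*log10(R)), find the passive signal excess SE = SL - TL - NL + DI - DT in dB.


Step 1: TL = 20*log10(36426) = 91.23 dB
Step 2: SE = 145 - 91.23 - 70 + 9 - 18 = -25.23

-25.23 dB


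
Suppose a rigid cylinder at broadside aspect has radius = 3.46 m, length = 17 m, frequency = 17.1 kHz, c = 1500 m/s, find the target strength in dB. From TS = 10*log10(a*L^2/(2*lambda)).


lambda = 1500/17100 = 0.08772 m
TS = 10*log10(3.46*17^2/(2*0.08772)) = 37.56

37.56 dB


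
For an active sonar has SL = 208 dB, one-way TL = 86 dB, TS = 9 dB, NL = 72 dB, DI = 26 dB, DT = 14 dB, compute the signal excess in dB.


SE = SL - 2*TL + TS - NL + DI - DT = 208 - 2*86 + (9) - 72 + 26 - 14 = -15

-15 dB


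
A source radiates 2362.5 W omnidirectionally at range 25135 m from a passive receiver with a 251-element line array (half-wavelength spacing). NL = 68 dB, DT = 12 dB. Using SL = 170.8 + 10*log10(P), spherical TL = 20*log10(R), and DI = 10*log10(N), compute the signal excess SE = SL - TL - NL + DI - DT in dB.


Step 1: SL = 170.8 + 10*log10(2362.5) = 204.53 dB
Step 2: TL = 20*log10(25135) = 88.01 dB
Step 3: DI = 10*log10(251) = 24.0 dB
Step 4: SE = SL - TL - NL + DI - DT = 204.53 - 88.01 - 68 + 24.0 - 12 = 60.52

60.52 dB


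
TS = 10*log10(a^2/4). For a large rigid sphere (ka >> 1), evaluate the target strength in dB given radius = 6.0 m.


TS = 10*log10(6.0^2 / 4) = 10*log10(9.0) = 9.54

9.54 dB


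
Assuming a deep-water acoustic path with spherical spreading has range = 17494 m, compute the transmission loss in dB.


TL = 20*log10(17494) = 84.86

84.86 dB


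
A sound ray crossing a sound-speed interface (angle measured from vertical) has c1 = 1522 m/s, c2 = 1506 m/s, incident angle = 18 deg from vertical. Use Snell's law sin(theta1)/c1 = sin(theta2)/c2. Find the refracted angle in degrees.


sin(theta2) = (c2/c1)*sin(theta1) = (1506/1522)*sin(18 deg) = 0.30577
theta2 = arcsin(0.30577) = 17.8

17.8 deg


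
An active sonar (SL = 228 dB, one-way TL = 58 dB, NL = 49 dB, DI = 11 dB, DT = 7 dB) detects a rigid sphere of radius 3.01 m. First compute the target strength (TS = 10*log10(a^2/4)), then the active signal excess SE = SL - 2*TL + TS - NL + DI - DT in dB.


Step 1: TS = 10*log10(3.01^2/4) = 3.55 dB
Step 2: SE = SL - 2*TL + TS - NL + DI - DT = 228 - 2*58 + (3.55) - 49 + 11 - 7 = 70.55

70.55 dB
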